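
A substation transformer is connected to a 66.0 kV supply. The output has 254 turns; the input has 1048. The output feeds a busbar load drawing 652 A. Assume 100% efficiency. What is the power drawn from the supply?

P ≈ 1.04×10^7 W

I_in = I_out × N_out/N_in = 652 × 254/1048 = 158.02 A.
P = V_in I_in = 66000 × 158.02 = 1.04×10^7 W.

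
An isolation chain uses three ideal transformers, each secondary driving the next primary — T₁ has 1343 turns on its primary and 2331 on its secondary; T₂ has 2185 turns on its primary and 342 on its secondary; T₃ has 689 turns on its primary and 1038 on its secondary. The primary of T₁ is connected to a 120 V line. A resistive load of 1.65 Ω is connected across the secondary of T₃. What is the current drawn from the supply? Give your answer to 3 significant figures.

I_supply ≈ 12.2 A

Secondary of T₁: V = 120.00 × 2331/1343 = 208.28 V.
Secondary of T₂: V = 208.28 × 342/2185 = 32.600 V.
Secondary of T₃: V = 32.600 × 1038/689 = 49.113 V.
I_load = 49.113/1.65 = 29.766 A, so P_out = 49.113 × 29.766 = 1461.9 W.
All ideal ⇒ P_in = P_out, so I_supply = 1461.9/120 = 12.2 A.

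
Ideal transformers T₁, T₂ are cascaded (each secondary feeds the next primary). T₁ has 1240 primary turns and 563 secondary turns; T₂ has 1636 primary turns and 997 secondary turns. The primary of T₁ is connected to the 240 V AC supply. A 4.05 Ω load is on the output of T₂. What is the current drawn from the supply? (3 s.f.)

I_supply ≈ 4.54 A

After T₁: V = 240.00 × 563/1240 = 108.97 V.
After T₂: V = 108.97 × 997/1636 = 66.406 V.
I_load = 66.406/4.05 = 16.397 A, so P_out = 66.406 × 16.397 = 1088.8 W.
All ideal ⇒ P_in = P_out, so I_supply = 1088.8/240 = 4.54 A.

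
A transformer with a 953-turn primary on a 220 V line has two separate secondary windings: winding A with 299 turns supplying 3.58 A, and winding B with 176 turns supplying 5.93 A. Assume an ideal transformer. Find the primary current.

I_p ≈ 2.22 A

V_A = 220 × 299/953 = 69.024 V; V_B = 220 × 176/953 = 40.630 V.
P_out = V_A I_A + V_B I_B = 69.024×3.58 + 40.630×5.93 = 247.11 + 240.93 = 488.04 W.
Ideal ⇒ P_in = P_out, so I_p = P_out/V_p = 488.04/220 = 2.22 A.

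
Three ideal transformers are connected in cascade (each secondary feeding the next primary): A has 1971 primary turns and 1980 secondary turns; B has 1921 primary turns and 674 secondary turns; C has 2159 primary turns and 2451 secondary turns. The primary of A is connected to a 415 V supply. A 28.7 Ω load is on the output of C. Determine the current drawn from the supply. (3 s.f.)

Secondary of A: V = 415.00 × 1980/1971 = 416.89 V.
Secondary of B: V = 416.89 × 674/1921 = 146.27 V.
Secondary of C: V = 146.27 × 2451/2159 = 166.05 V.
I_load = 166.05/28.7 = 5.7859 A, so P_out = 166.05 × 5.7859 = 960.77 W.
All ideal ⇒ P_in = P_out, so I_supply = 960.77/415 = 2.32 A.

I_supply ≈ 2.32 A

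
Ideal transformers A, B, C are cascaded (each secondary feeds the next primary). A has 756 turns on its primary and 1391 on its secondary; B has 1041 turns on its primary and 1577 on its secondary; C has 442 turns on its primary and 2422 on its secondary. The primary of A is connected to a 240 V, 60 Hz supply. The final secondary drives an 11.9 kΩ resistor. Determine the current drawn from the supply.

Secondary of A: V = 240.00 × 1391/756 = 441.59 V.
Secondary of B: V = 441.59 × 1577/1041 = 668.96 V.
Secondary of C: V = 668.96 × 2422/442 = 3665.6 V.
I_load = 3665.6/11900 = 0.30804 A, so P_out = 3665.6 × 0.30804 = 1129.2 W.
All ideal ⇒ P_in = P_out, so I_supply = 1129.2/240 = 4.70 A.

I_supply ≈ 4.70 A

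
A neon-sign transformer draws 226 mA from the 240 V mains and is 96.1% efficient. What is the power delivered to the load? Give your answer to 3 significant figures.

P_out ≈ 52.1 W

P_in = V_p I_p = 240 × 0.226 = 54.240 W.
P_out = η P_in = 0.961 × 54.240 = 52.1 W.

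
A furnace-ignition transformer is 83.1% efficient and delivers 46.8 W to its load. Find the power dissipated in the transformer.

P_loss ≈ 9.52 W

P_in = P_out/η = 46.8/0.831 = 56.3177 W.
P_loss = P_in − P_out = 56.3177 − 46.8 = 9.52 W.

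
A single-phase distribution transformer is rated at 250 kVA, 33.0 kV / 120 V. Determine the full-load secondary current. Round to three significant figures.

I_s ≈ 2080 A

I_s = S/V_s = 250000/120 = 2080 A.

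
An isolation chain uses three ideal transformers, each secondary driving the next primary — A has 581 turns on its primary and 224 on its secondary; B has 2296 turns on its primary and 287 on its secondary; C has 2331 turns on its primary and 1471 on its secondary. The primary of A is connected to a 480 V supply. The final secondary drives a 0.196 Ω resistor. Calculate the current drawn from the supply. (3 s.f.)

Secondary of A: V = 480.00 × 224/581 = 185.06 V.
Secondary of B: V = 185.06 × 287/2296 = 23.133 V.
Secondary of C: V = 23.133 × 1471/2331 = 14.598 V.
I_load = 14.598/0.196 = 74.480 A, so P_out = 14.598 × 74.480 = 1087.3 W.
All ideal ⇒ P_in = P_out, so I_supply = 1087.3/480 = 2.27 A.

I_supply ≈ 2.27 A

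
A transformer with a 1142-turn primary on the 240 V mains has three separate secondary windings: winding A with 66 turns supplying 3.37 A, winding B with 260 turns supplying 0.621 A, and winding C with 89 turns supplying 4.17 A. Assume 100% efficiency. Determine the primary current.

I_p ≈ 0.661 A

V_A = 240 × 66/1142 = 13.870 V; V_B = 240 × 260/1142 = 54.641 V; V_C = 240 × 89/1142 = 18.704 V.
P_out = V_A I_A + V_B I_B + V_C I_C = 13.870×3.37 + 54.641×0.621 + 18.704×4.17 = 46.743 + 33.932 + 77.996 = 158.67 W.
Ideal ⇒ P_in = P_out, so I_p = P_out/V_p = 158.67/240 = 0.661 A.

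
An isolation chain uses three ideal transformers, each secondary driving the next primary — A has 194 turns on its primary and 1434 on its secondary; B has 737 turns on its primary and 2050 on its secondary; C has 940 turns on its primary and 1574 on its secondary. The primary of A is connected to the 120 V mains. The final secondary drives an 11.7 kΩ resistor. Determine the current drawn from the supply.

I_supply ≈ 12.2 A

After A: V = 120.00 × 1434/194 = 887.01 V.
After B: V = 887.01 × 2050/737 = 2467.3 V.
After C: V = 2467.3 × 1574/940 = 4131.3 V.
I_load = 4131.3/11700 = 0.35311 A, so P_out = 4131.3 × 0.35311 = 1458.8 W.
All ideal ⇒ P_in = P_out, so I_supply = 1458.8/120 = 12.2 A.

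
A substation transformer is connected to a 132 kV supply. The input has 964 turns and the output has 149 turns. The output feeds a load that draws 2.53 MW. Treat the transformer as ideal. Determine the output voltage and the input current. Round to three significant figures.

V_out ≈ 20400 V, I_in ≈ 19.2 A

V_out = V_in × N_out/N_in = 132000 × 149/964 = 20402 V.
I_out = P/V_out = 2.53×10^6/20402 = 124.00 A.
I_in = I_out × N_out/N_in = 124.00 × 149/964 = 19.2 A.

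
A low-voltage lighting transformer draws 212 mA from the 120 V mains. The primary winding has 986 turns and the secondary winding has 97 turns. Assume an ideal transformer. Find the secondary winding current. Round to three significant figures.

I_s/I_p = N_p/N_s, so I_s = 0.212 × 986/97 = 2.15 A.

I_s ≈ 2.15 A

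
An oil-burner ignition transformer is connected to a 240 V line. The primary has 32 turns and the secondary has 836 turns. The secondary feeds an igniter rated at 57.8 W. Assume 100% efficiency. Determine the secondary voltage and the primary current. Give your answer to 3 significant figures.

V_s = V_p × N_s/N_p = 240 × 836/32 = 6270.0 V.
I_s = P/V_s = 57.8/6270.0 = 0.0092185 A.
I_p = I_s × N_s/N_p = 0.0092185 × 836/32 = 0.241 A.

V_s ≈ 6270 V, I_p ≈ 0.241 A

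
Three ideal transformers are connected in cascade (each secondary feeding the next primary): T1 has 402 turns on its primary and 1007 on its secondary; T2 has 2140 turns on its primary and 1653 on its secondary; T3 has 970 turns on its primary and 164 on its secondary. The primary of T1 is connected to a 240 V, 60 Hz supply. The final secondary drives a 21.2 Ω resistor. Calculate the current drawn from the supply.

I_supply ≈ 1.21 A

After T1: V = 240.00 × 1007/402 = 601.19 V.
After T2: V = 601.19 × 1653/2140 = 464.38 V.
After T3: V = 464.38 × 164/970 = 78.514 V.
I_load = 78.514/21.2 = 3.7035 A, so P_out = 78.514 × 3.7035 = 290.77 W.
All ideal ⇒ P_in = P_out, so I_supply = 290.77/240 = 1.21 A.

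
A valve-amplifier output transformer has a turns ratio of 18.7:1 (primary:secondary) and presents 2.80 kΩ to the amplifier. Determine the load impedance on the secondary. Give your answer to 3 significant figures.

Z_s ≈ 8.01 Ω

Z_s = Z_p/(N_p/N_s)² = 2800/18.7² = 8.01 Ω.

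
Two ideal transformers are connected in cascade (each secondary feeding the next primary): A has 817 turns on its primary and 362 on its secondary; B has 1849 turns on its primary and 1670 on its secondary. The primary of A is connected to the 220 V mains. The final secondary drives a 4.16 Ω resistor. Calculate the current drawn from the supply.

Secondary of A: V = 220.00 × 362/817 = 97.479 V.
Secondary of B: V = 97.479 × 1670/1849 = 88.042 V.
I_load = 88.042/4.16 = 21.164 A, so P_out = 88.042 × 21.164 = 1863.3 W.
All ideal ⇒ P_in = P_out, so I_supply = 1863.3/220 = 8.47 A.

I_supply ≈ 8.47 A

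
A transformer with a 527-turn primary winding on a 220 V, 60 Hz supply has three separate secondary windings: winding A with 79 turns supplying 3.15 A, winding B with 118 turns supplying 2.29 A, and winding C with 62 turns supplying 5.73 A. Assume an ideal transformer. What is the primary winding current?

I_p ≈ 1.66 A

V_A = 220 × 79/527 = 32.979 V; V_B = 220 × 118/527 = 49.260 V; V_C = 220 × 62/527 = 25.882 V.
P_out = V_A I_A + V_B I_B + V_C I_C = 32.979×3.15 + 49.260×2.29 + 25.882×5.73 = 103.88 + 112.81 + 148.31 = 365.00 W.
Ideal ⇒ P_in = P_out, so I_p = P_out/V_p = 365.00/220 = 1.66 A.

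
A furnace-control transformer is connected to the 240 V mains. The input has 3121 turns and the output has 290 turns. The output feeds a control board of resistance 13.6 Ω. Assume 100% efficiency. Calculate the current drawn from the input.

V_out = V_in × N_out/N_in = 240 × 290/3121 = 22.301 V.
I_out = V_out/R = 22.301/13.6 = 1.6397 A.
For an ideal transformer I_in N_in = I_out N_out, so I_in = 1.6397 × 290/3121 = 0.152 A.

I_in ≈ 0.152 A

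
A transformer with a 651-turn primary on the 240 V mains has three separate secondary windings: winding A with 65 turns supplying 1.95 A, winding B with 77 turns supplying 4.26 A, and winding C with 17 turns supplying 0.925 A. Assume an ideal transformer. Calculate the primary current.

I_p ≈ 0.723 A

V_A = 240 × 65/651 = 23.963 V; V_B = 240 × 77/651 = 28.387 V; V_C = 240 × 17/651 = 6.2673 V.
P_out = V_A I_A + V_B I_B + V_C I_C = 23.963×1.95 + 28.387×4.26 + 6.2673×0.925 = 46.728 + 120.93 + 5.7972 = 173.45 W.
Ideal ⇒ P_in = P_out, so I_p = P_out/V_p = 173.45/240 = 0.723 A.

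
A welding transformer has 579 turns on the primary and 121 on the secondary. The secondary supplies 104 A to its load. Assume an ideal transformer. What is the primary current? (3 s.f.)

I_p ≈ 21.7 A

For an ideal transformer I_p/I_s = N_s/N_p, so I_p = 104 × 121/579 = 21.7 A.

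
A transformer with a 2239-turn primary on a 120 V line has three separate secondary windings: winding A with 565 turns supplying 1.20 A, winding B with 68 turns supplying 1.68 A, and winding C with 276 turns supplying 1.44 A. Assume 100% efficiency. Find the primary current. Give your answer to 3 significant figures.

I_p ≈ 0.531 A

V_A = 120 × 565/2239 = 30.281 V; V_B = 120 × 68/2239 = 3.6445 V; V_C = 120 × 276/2239 = 14.792 V.
P_out = V_A I_A + V_B I_B + V_C I_C = 30.281×1.20 + 3.6445×1.68 + 14.792×1.44 = 36.338 + 6.1227 + 21.301 = 63.761 W.
Ideal ⇒ P_in = P_out, so I_p = P_out/V_p = 63.761/120 = 0.531 A.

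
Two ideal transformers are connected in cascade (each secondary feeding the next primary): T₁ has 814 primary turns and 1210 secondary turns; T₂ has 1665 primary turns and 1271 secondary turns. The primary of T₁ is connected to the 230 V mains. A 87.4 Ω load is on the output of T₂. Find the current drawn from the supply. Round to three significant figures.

After T₁: V = 230.00 × 1210/814 = 341.89 V.
After T₂: V = 341.89 × 1271/1665 = 260.99 V.
I_load = 260.99/87.4 = 2.9861 A, so P_out = 260.99 × 2.9861 = 779.34 W.
All ideal ⇒ P_in = P_out, so I_supply = 779.34/230 = 3.39 A.

I_supply ≈ 3.39 A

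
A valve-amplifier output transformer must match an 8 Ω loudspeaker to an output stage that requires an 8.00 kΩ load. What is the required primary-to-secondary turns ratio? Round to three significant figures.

N_p/N_s ≈ 31.6

Z_p/Z_s = (N_p/N_s)², so N_p/N_s = √(8000/8) = √1000 = 31.6.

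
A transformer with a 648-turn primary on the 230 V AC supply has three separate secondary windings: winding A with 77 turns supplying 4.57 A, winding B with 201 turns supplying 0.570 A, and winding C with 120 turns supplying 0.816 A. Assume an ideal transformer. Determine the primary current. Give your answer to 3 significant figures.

V_A = 230 × 77/648 = 27.330 V; V_B = 230 × 201/648 = 71.343 V; V_C = 230 × 120/648 = 42.593 V.
P_out = V_A I_A + V_B I_B + V_C I_C = 27.330×4.57 + 71.343×0.570 + 42.593×0.816 = 124.90 + 40.665 + 34.756 = 200.32 W.
Ideal ⇒ P_in = P_out, so I_p = P_out/V_p = 200.32/230 = 0.871 A.

I_p ≈ 0.871 A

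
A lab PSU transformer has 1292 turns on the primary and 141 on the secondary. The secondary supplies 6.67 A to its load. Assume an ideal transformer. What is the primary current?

For an ideal transformer I_p/I_s = N_s/N_p, so I_p = 6.67 × 141/1292 = 0.728 A.

I_p ≈ 0.728 A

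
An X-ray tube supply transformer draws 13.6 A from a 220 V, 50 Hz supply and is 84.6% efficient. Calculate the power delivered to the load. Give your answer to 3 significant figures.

P_out ≈ 2530 W

P_in = V_in I_in = 220 × 13.6 = 2992.0 W.
P_out = η P_in = 0.846 × 2992.0 = 2530 W.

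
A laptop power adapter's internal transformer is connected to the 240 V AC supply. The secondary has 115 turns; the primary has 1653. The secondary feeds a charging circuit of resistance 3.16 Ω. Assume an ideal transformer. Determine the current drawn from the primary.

I_p ≈ 0.368 A

V_s = V_p × N_s/N_p = 240 × 115/1653 = 16.697 V.
I_s = V_s/R = 16.697/3.16 = 5.2838 A.
For an ideal transformer I_p N_p = I_s N_s, so I_p = 5.2838 × 115/1653 = 0.368 A.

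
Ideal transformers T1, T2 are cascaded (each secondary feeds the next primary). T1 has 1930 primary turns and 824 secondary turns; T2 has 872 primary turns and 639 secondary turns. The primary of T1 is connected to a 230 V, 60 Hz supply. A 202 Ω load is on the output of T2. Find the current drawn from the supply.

I_supply ≈ 0.111 A

Secondary of T1: V = 230.00 × 824/1930 = 98.197 V.
Secondary of T2: V = 98.197 × 639/872 = 71.959 V.
I_load = 71.959/202 = 0.35623 A, so P_out = 71.959 × 0.35623 = 25.634 W.
All ideal ⇒ P_in = P_out, so I_supply = 25.634/230 = 0.111 A.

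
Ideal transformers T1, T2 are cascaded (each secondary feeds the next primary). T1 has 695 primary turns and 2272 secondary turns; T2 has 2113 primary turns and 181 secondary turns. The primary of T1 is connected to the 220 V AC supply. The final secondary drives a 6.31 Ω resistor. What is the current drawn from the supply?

Secondary of T1: V = 220.00 × 2272/695 = 719.19 V.
Secondary of T2: V = 719.19 × 181/2113 = 61.606 V.
I_load = 61.606/6.31 = 9.7633 A, so P_out = 61.606 × 9.7633 = 601.48 W.
All ideal ⇒ P_in = P_out, so I_supply = 601.48/220 = 2.73 A.

I_supply ≈ 2.73 A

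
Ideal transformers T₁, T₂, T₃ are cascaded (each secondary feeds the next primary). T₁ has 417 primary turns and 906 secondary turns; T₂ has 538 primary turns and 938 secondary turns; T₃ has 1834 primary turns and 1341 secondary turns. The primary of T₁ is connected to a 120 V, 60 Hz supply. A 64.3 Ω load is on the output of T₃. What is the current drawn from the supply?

Secondary of T₁: V = 120.00 × 906/417 = 260.72 V.
Secondary of T₂: V = 260.72 × 938/538 = 454.56 V.
Secondary of T₃: V = 454.56 × 1341/1834 = 332.37 V.
I_load = 332.37/64.3 = 5.1691 A, so P_out = 332.37 × 5.1691 = 1718.1 W.
All ideal ⇒ P_in = P_out, so I_supply = 1718.1/120 = 14.3 A.

I_supply ≈ 14.3 A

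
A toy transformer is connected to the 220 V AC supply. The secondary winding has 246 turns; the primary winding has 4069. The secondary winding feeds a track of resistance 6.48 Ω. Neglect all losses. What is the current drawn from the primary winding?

I_p ≈ 0.124 A

V_s = V_p × N_s/N_p = 220 × 246/4069 = 13.301 V.
I_s = V_s/R = 13.301/6.48 = 2.0526 A.
For an ideal transformer I_p N_p = I_s N_s, so I_p = 2.0526 × 246/4069 = 0.124 A.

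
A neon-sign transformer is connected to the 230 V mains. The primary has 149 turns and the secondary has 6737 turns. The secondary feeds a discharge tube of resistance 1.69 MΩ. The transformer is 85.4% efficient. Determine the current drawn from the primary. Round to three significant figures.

I_p ≈ 0.326 A

V_s = 230 × 6737/149 = 10399 V.
I_s = V_s/R = 10399/(1.69×10^6) = 0.0061535 A.
P_out = V_s I_s = 10399 × 0.0061535 = 63.993 W.
P_in = P_out/η = 63.993/0.854 = 74.933 W.
I_p = P_in/V_p = 74.933/230 = 0.326 A.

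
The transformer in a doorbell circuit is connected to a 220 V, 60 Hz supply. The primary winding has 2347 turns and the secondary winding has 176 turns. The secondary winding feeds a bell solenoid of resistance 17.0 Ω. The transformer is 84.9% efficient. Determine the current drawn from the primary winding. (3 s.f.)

V_s = 220 × 176/2347 = 16.498 V.
I_s = V_s/R = 16.498/17.0 = 0.97045 A.
P_out = V_s I_s = 16.498 × 0.97045 = 16.010 W.
P_in = P_out/η = 16.010/0.849 = 18.858 W.
I_p = P_in/V_p = 18.858/220 = 0.0857 A.

I_p ≈ 0.0857 A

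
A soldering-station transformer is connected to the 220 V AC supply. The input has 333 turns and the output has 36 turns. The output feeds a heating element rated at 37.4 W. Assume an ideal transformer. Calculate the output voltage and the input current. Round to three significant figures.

V_out = V_in × N_out/N_in = 220 × 36/333 = 23.784 V.
I_out = P/V_out = 37.4/23.784 = 1.5725 A.
I_in = I_out × N_out/N_in = 1.5725 × 36/333 = 0.170 A.

V_out ≈ 23.8 V, I_in ≈ 0.170 A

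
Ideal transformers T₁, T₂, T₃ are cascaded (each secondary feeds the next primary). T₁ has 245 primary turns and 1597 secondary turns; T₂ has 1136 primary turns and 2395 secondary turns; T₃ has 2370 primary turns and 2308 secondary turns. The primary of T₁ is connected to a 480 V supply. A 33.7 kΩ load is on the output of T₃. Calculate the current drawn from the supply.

I_supply ≈ 2.55 A

After T₁: V = 480.00 × 1597/245 = 3128.8 V.
After T₂: V = 3128.8 × 2395/1136 = 6596.4 V.
After T₃: V = 6596.4 × 2308/2370 = 6423.8 V.
I_load = 6423.8/33700 = 0.19062 A, so P_out = 6423.8 × 0.19062 = 1224.5 W.
All ideal ⇒ P_in = P_out, so I_supply = 1224.5/480 = 2.55 A.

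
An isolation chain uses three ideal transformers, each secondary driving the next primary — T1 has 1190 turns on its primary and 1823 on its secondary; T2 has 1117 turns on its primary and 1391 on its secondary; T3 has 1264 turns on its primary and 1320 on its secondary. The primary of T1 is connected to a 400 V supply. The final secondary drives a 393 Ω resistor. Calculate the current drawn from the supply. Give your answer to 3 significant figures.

Secondary of T1: V = 400.00 × 1823/1190 = 612.77 V.
Secondary of T2: V = 612.77 × 1391/1117 = 763.09 V.
Secondary of T3: V = 763.09 × 1320/1264 = 796.89 V.
I_load = 796.89/393 = 2.0277 A, so P_out = 796.89 × 2.0277 = 1615.9 W.
All ideal ⇒ P_in = P_out, so I_supply = 1615.9/400 = 4.04 A.

I_supply ≈ 4.04 A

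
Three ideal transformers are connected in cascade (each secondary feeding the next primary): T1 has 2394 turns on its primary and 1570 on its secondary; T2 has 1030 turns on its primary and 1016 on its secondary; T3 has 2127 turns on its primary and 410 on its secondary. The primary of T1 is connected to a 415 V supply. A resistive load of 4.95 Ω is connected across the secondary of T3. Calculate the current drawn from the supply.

I_supply ≈ 1.30 A

Secondary of T1: V = 415.00 × 1570/2394 = 272.16 V.
Secondary of T2: V = 272.16 × 1016/1030 = 268.46 V.
Secondary of T3: V = 268.46 × 410/2127 = 51.748 V.
I_load = 51.748/4.95 = 10.454 A, so P_out = 51.748 × 10.454 = 540.99 W.
All ideal ⇒ P_in = P_out, so I_supply = 540.99/415 = 1.30 A.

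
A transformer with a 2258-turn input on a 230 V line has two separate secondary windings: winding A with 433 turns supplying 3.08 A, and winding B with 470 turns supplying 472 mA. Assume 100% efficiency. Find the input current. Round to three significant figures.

V_A = 230 × 433/2258 = 44.105 V; V_B = 230 × 470/2258 = 47.874 V.
P_out = V_A I_A + V_B I_B = 44.105×3.08 + 47.874×0.472 = 135.84 + 22.597 = 158.44 W.
Ideal ⇒ P_in = P_out, so I_in = P_out/V_in = 158.44/230 = 0.689 A.

I_in ≈ 0.689 A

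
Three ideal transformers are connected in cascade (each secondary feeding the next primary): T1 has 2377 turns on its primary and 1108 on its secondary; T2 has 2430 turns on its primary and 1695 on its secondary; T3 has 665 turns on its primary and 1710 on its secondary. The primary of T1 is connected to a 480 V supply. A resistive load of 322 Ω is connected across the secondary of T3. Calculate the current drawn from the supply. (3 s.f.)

I_supply ≈ 1.04 A

Secondary of T1: V = 480.00 × 1108/2377 = 223.74 V.
Secondary of T2: V = 223.74 × 1695/2430 = 156.07 V.
Secondary of T3: V = 156.07 × 1710/665 = 401.32 V.
I_load = 401.32/322 = 1.2463 A, so P_out = 401.32 × 1.2463 = 500.18 W.
All ideal ⇒ P_in = P_out, so I_supply = 500.18/480 = 1.04 A.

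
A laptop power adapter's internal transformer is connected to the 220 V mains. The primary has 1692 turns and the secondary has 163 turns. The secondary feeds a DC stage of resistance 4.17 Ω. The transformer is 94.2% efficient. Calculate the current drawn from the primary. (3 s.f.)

I_p ≈ 0.520 A

V_s = 220 × 163/1692 = 21.194 V.
I_s = V_s/R = 21.194/4.17 = 5.0825 A.
P_out = V_s I_s = 21.194 × 5.0825 = 107.72 W.
P_in = P_out/η = 107.72/0.942 = 114.35 W.
I_p = P_in/V_p = 114.35/220 = 0.520 A.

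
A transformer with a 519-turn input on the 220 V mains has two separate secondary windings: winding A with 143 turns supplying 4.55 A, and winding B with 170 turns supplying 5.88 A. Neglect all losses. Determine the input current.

I_in ≈ 3.18 A

V_A = 220 × 143/519 = 60.617 V; V_B = 220 × 170/519 = 72.062 V.
P_out = V_A I_A + V_B I_B = 60.617×4.55 + 72.062×5.88 = 275.81 + 423.72 = 699.53 W.
Ideal ⇒ P_in = P_out, so I_in = P_out/V_in = 699.53/220 = 3.18 A.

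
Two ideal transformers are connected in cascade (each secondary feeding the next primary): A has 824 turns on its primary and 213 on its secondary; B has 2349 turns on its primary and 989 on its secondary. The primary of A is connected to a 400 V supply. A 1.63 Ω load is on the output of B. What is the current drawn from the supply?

I_supply ≈ 2.91 A

Secondary of A: V = 400.00 × 213/824 = 103.40 V.
Secondary of B: V = 103.40 × 989/2349 = 43.534 V.
I_load = 43.534/1.63 = 26.708 A, so P_out = 43.534 × 26.708 = 1162.7 W.
All ideal ⇒ P_in = P_out, so I_supply = 1162.7/400 = 2.91 A.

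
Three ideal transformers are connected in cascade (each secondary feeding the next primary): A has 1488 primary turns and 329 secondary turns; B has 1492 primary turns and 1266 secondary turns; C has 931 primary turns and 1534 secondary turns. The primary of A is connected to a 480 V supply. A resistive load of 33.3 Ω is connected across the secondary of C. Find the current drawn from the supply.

Secondary of A: V = 480.00 × 329/1488 = 106.13 V.
Secondary of B: V = 106.13 × 1266/1492 = 90.053 V.
Secondary of C: V = 90.053 × 1534/931 = 148.38 V.
I_load = 148.38/33.3 = 4.4558 A, so P_out = 148.38 × 4.4558 = 661.16 W.
All ideal ⇒ P_in = P_out, so I_supply = 661.16/480 = 1.38 A.

I_supply ≈ 1.38 A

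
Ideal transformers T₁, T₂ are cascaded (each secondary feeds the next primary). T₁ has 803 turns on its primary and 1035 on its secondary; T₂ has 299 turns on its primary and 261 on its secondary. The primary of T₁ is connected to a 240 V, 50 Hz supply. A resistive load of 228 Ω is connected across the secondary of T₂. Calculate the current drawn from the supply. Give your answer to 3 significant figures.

I_supply ≈ 1.33 A

Secondary of T₁: V = 240.00 × 1035/803 = 309.34 V.
Secondary of T₂: V = 309.34 × 261/299 = 270.03 V.
I_load = 270.03/228 = 1.1843 A, so P_out = 270.03 × 1.1843 = 319.80 W.
All ideal ⇒ P_in = P_out, so I_supply = 319.80/240 = 1.33 A.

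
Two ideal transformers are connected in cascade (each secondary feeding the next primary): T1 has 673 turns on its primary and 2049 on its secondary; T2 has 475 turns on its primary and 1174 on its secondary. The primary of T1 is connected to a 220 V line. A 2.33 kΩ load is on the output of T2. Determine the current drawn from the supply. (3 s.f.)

I_supply ≈ 5.35 A

After T1: V = 220.00 × 2049/673 = 669.81 V.
After T2: V = 669.81 × 1174/475 = 1655.5 V.
I_load = 1655.5/2330 = 0.71051 A, so P_out = 1655.5 × 0.71051 = 1176.2 W.
All ideal ⇒ P_in = P_out, so I_supply = 1176.2/220 = 5.35 A.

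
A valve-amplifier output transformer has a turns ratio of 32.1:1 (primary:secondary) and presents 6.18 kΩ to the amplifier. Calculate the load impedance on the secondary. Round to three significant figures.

Z_s ≈ 6.00 Ω

Z_s = Z_p/(N_p/N_s)² = 6180/32.1² = 6.00 Ω.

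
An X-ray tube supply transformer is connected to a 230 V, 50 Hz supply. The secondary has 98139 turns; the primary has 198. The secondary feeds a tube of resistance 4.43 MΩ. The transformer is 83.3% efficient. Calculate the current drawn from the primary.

I_p ≈ 15.3 A

V_s = 230 × 98139/198 = 114000 V.
I_s = V_s/R = 114000/(4.43×10^6) = 0.025734 A.
P_out = V_s I_s = 114000 × 0.025734 = 2933.6 W.
P_in = P_out/η = 2933.6/0.833 = 3521.8 W.
I_p = P_in/V_p = 3521.8/230 = 15.3 A.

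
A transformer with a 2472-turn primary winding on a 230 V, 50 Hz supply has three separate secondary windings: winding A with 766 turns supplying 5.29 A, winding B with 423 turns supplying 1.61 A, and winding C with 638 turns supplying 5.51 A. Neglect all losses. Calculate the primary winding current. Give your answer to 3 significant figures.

V_A = 230 × 766/2472 = 71.270 V; V_B = 230 × 423/2472 = 39.357 V; V_C = 230 × 638/2472 = 59.361 V.
P_out = V_A I_A + V_B I_B + V_C I_C = 71.270×5.29 + 39.357×1.61 + 59.361×5.51 = 377.02 + 63.364 + 327.08 = 767.46 W.
Ideal ⇒ P_in = P_out, so I_p = P_out/V_p = 767.46/230 = 3.34 A.

I_p ≈ 3.34 A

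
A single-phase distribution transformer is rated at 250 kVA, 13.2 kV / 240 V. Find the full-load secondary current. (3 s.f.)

I_s ≈ 1040 A

I_s = S/V_s = 250000/240 = 1040 A.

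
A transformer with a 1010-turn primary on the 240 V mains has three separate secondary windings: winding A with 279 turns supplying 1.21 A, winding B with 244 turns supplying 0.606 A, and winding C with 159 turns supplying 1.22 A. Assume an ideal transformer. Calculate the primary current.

V_A = 240 × 279/1010 = 66.297 V; V_B = 240 × 244/1010 = 57.980 V; V_C = 240 × 159/1010 = 37.782 V.
P_out = V_A I_A + V_B I_B + V_C I_C = 66.297×1.21 + 57.980×0.606 + 37.782×1.22 = 80.219 + 35.136 + 46.094 = 161.45 W.
Ideal ⇒ P_in = P_out, so I_p = P_out/V_p = 161.45/240 = 0.673 A.

I_p ≈ 0.673 A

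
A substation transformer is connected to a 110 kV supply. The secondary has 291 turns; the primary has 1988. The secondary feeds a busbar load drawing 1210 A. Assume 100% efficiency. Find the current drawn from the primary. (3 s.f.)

I_p ≈ 177 A

For an ideal transformer I_p N_p = I_s N_s, so I_p = 1210 × 291/1988 = 177 A.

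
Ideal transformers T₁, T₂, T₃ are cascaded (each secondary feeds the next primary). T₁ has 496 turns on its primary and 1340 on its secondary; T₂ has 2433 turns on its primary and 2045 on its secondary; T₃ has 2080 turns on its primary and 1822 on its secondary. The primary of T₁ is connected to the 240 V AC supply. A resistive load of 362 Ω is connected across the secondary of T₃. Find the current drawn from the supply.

I_supply ≈ 2.62 A

Secondary of T₁: V = 240.00 × 1340/496 = 648.39 V.
Secondary of T₂: V = 648.39 × 2045/2433 = 544.99 V.
Secondary of T₃: V = 544.99 × 1822/2080 = 477.39 V.
I_load = 477.39/362 = 1.3187 A, so P_out = 477.39 × 1.3187 = 629.55 W.
All ideal ⇒ P_in = P_out, so I_supply = 629.55/240 = 2.62 A.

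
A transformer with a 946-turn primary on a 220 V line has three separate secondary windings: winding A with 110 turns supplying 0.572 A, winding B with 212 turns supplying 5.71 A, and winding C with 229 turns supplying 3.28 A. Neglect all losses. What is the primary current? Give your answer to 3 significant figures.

V_A = 220 × 110/946 = 25.581 V; V_B = 220 × 212/946 = 49.302 V; V_C = 220 × 229/946 = 53.256 V.
P_out = V_A I_A + V_B I_B + V_C I_C = 25.581×0.572 + 49.302×5.71 + 53.256×3.28 = 14.633 + 281.52 + 174.68 = 470.83 W.
Ideal ⇒ P_in = P_out, so I_p = P_out/V_p = 470.83/220 = 2.14 A.

I_p ≈ 2.14 A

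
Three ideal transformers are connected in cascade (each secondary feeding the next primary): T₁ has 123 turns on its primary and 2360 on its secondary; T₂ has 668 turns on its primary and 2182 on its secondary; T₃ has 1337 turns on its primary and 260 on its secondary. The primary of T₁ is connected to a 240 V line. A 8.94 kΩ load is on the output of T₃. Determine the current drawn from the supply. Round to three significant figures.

I_supply ≈ 3.99 A

Secondary of T₁: V = 240.00 × 2360/123 = 4604.9 V.
Secondary of T₂: V = 4604.9 × 2182/668 = 15042 V.
Secondary of T₃: V = 15042 × 260/1337 = 2925.1 V.
I_load = 2925.1/8940 = 0.32719 A, so P_out = 2925.1 × 0.32719 = 957.06 W.
All ideal ⇒ P_in = P_out, so I_supply = 957.06/240 = 3.99 A.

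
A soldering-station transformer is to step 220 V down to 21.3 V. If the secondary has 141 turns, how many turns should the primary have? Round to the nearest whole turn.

N_p = 1456 turns

N_p/N_s = V_p/V_s, so N_p = 141 × 220/21.3 = 1456.3 ≈ 1456 turns.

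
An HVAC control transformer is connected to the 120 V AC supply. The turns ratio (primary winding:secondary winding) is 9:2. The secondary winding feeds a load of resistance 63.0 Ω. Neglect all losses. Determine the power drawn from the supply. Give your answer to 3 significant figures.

P ≈ 11.3 W

V_s = V_p × N_s/N_p = 120 × 2/9 = 26.667 V.
I_s = V_s/R = 26.667/63.0 = 0.42328 A.
I_p = I_s × N_s/N_p = 0.42328 × 2/9 = 0.094062 A.
P = V_p I_p = 120 × 0.094062 = 11.3 W.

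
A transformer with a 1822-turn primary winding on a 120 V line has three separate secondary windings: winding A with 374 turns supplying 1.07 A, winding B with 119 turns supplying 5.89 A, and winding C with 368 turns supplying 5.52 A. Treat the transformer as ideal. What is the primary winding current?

V_A = 120 × 374/1822 = 24.632 V; V_B = 120 × 119/1822 = 7.8375 V; V_C = 120 × 368/1822 = 24.237 V.
P_out = V_A I_A + V_B I_B + V_C I_C = 24.632×1.07 + 7.8375×5.89 + 24.237×5.52 = 26.357 + 46.163 + 133.79 = 206.31 W.
Ideal ⇒ P_in = P_out, so I_p = P_out/V_p = 206.31/120 = 1.72 A.

I_p ≈ 1.72 A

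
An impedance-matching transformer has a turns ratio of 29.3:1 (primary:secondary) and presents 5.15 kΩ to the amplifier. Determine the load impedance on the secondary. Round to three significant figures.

Z_s ≈ 6.00 Ω

Z_s = Z_p/(N_p/N_s)² = 5150/29.3² = 6.00 Ω.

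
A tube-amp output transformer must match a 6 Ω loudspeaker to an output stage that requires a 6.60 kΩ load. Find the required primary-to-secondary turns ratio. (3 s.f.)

N_p/N_s ≈ 33.2

Z_p/Z_s = (N_p/N_s)², so N_p/N_s = √(6600/6) = √1100 = 33.2.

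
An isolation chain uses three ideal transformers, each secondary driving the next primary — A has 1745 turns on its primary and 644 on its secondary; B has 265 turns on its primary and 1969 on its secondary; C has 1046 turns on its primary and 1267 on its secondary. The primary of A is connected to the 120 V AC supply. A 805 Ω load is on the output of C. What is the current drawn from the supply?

I_supply ≈ 1.64 A

After A: V = 120.00 × 644/1745 = 44.287 V.
After B: V = 44.287 × 1969/265 = 329.06 V.
After C: V = 329.06 × 1267/1046 = 398.58 V.
I_load = 398.58/805 = 0.49513 A, so P_out = 398.58 × 0.49513 = 197.35 W.
All ideal ⇒ P_in = P_out, so I_supply = 197.35/120 = 1.64 A.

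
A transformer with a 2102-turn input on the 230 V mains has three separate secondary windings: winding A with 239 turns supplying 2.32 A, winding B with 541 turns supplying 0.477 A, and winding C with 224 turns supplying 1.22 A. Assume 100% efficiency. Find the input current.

V_A = 230 × 239/2102 = 26.151 V; V_B = 230 × 541/2102 = 59.196 V; V_C = 230 × 224/2102 = 24.510 V.
P_out = V_A I_A + V_B I_B + V_C I_C = 26.151×2.32 + 59.196×0.477 + 24.510×1.22 = 60.671 + 28.236 + 29.902 = 118.81 W.
Ideal ⇒ P_in = P_out, so I_in = P_out/V_in = 118.81/230 = 0.517 A.

I_in ≈ 0.517 A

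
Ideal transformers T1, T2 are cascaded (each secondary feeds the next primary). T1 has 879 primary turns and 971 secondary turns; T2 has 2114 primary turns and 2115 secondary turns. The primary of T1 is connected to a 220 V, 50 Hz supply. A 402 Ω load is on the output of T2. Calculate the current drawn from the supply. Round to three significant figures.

After T1: V = 220.00 × 971/879 = 243.03 V.
After T2: V = 243.03 × 2115/2114 = 243.14 V.
I_load = 243.14/402 = 0.60483 A, so P_out = 243.14 × 0.60483 = 147.06 W.
All ideal ⇒ P_in = P_out, so I_supply = 147.06/220 = 0.668 A.

I_supply ≈ 0.668 A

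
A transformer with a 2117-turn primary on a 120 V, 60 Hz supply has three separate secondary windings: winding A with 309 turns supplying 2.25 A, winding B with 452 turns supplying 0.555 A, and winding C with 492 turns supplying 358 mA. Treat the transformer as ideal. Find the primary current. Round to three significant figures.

V_A = 120 × 309/2117 = 17.515 V; V_B = 120 × 452/2117 = 25.621 V; V_C = 120 × 492/2117 = 27.889 V.
P_out = V_A I_A + V_B I_B + V_C I_C = 17.515×2.25 + 25.621×0.555 + 27.889×0.358 = 39.410 + 14.220 + 9.9841 = 63.613 W.
Ideal ⇒ P_in = P_out, so I_p = P_out/V_p = 63.613/120 = 0.530 A.

I_p ≈ 0.530 A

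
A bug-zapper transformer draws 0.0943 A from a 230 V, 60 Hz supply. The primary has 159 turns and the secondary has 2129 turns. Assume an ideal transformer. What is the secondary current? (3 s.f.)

I_s ≈ 0.00704 A

I_s/I_p = N_p/N_s, so I_s = 0.0943 × 159/2129 = 0.00704 A.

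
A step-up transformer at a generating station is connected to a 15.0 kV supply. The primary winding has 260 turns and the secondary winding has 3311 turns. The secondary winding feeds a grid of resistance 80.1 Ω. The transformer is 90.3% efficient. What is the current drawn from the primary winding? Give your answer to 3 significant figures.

I_p ≈ 33600 A

V_s = 15000 × 3311/260 = 191020 V.
I_s = V_s/R = 191020/80.1 = 2384.8 A.
P_out = V_s I_s = 191020 × 2384.8 = 4.5553×10^8 W.
P_in = P_out/η = 4.5553×10^8/0.903 = 5.0447×10^8 W.
I_p = P_in/V_p = 5.0447×10^8/15000 = 33600 A.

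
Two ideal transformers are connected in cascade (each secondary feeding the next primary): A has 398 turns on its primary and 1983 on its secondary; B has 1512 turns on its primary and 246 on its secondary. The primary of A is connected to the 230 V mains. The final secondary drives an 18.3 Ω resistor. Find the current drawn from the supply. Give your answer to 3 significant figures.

After A: V = 230.00 × 1983/398 = 1146.0 V.
After B: V = 1146.0 × 246/1512 = 186.45 V.
I_load = 186.45/18.3 = 10.188 A, so P_out = 186.45 × 10.188 = 1899.5 W.
All ideal ⇒ P_in = P_out, so I_supply = 1899.5/230 = 8.26 A.

I_supply ≈ 8.26 A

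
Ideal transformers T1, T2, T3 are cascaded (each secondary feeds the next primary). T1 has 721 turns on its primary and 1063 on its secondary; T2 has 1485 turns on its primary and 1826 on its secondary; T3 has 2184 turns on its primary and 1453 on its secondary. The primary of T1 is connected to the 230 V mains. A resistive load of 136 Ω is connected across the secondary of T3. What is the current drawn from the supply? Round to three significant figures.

Secondary of T1: V = 230.00 × 1063/721 = 339.10 V.
Secondary of T2: V = 339.10 × 1826/1485 = 416.97 V.
Secondary of T3: V = 416.97 × 1453/2184 = 277.40 V.
I_load = 277.40/136 = 2.0397 A, so P_out = 277.40 × 2.0397 = 565.83 W.
All ideal ⇒ P_in = P_out, so I_supply = 565.83/230 = 2.46 A.

I_supply ≈ 2.46 A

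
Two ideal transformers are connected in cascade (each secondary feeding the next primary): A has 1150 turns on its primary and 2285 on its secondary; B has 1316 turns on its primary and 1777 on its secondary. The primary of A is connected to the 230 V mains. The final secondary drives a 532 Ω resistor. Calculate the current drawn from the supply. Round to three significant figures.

I_supply ≈ 3.11 A

After A: V = 230.00 × 2285/1150 = 457.00 V.
After B: V = 457.00 × 1777/1316 = 617.09 V.
I_load = 617.09/532 = 1.1599 A, so P_out = 617.09 × 1.1599 = 715.79 W.
All ideal ⇒ P_in = P_out, so I_supply = 715.79/230 = 3.11 A.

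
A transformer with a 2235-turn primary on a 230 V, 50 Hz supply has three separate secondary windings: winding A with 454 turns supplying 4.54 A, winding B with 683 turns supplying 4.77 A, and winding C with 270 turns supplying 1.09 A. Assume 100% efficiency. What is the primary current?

V_A = 230 × 454/2235 = 46.720 V; V_B = 230 × 683/2235 = 70.286 V; V_C = 230 × 270/2235 = 27.785 V.
P_out = V_A I_A + V_B I_B + V_C I_C = 46.720×4.54 + 70.286×4.77 + 27.785×1.09 = 212.11 + 335.27 + 30.286 = 577.66 W.
Ideal ⇒ P_in = P_out, so I_p = P_out/V_p = 577.66/230 = 2.51 A.

I_p ≈ 2.51 A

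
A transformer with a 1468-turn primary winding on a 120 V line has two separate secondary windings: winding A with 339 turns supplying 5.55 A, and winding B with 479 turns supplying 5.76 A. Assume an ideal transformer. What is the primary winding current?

V_A = 120 × 339/1468 = 27.711 V; V_B = 120 × 479/1468 = 39.155 V.
P_out = V_A I_A + V_B I_B = 27.711×5.55 + 39.155×5.76 = 153.80 + 225.53 = 379.33 W.
Ideal ⇒ P_in = P_out, so I_p = P_out/V_p = 379.33/120 = 3.16 A.

I_p ≈ 3.16 A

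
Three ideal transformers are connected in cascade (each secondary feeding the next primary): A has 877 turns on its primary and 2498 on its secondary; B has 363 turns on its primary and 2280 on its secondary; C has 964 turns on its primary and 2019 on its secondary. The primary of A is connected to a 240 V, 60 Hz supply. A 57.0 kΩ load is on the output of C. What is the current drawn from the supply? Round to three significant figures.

I_supply ≈ 5.91 A

After A: V = 240.00 × 2498/877 = 683.60 V.
After B: V = 683.60 × 2280/363 = 4293.7 V.
After C: V = 4293.7 × 2019/964 = 8992.7 V.
I_load = 8992.7/57000 = 0.15777 A, so P_out = 8992.7 × 0.15777 = 1418.8 W.
All ideal ⇒ P_in = P_out, so I_supply = 1418.8/240 = 5.91 A.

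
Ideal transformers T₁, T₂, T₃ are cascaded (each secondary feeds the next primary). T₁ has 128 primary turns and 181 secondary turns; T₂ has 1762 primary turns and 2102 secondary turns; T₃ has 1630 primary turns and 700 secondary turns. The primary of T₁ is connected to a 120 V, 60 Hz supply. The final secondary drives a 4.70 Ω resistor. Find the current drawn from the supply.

Secondary of T₁: V = 120.00 × 181/128 = 169.69 V.
Secondary of T₂: V = 169.69 × 2102/1762 = 202.43 V.
Secondary of T₃: V = 202.43 × 700/1630 = 86.933 V.
I_load = 86.933/4.70 = 18.496 A, so P_out = 86.933 × 18.496 = 1608.0 W.
All ideal ⇒ P_in = P_out, so I_supply = 1608.0/120 = 13.4 A.

I_supply ≈ 13.4 A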